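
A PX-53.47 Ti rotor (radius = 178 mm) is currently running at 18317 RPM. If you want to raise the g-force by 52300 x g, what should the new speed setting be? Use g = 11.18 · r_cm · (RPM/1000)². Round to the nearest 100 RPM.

r = 178 mm = 17.8 cm
Current RCF = 11.18 × 17.8 × (18.317)² = 11.18 × 17.8 × 335.512489 ≈ 66,768.3 × g
Target RCF = 66,768.3 + 52,300 = 119,068.3 × g
(N/1000)² = 119,068.3 / 199.004 = 598.3211
N = 1000 × √598.3211 ≈ 24,460.6

≈ 24500 RPM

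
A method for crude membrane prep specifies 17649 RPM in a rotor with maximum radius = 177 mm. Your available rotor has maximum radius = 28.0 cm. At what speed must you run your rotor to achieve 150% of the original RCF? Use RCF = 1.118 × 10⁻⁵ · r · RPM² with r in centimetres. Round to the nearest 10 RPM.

Original rotor: r = 177 mm = 17.7 cm
RCF_original = 1.118 × 10⁻⁵ × 17.7 × (17649)² = 1.118 × 10⁻⁵ × 17.7 × 311,487,201 ≈ 61,639 × g
Target RCF = 1.5 × 61,639 ≈ 92,458.5 × g
92,458.5 = 1.118 × 10⁻⁵ × 28 × N²
N² = 92,458.5 / (31.304 × 10⁻⁵) = 295,356,823
N ≈ √295,356,823 ≈ 17,185.9

≈ 17190 RPM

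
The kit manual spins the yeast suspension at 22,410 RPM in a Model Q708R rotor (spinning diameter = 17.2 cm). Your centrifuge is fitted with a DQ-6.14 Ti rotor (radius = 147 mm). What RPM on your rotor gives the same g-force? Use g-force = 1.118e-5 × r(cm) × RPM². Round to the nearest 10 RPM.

Original rotor: r = 17.2 / 2 = 8.6 cm
RCF = 1.118 × 10⁻⁵ × r × N²
RCF_original = 1.118 × 10⁻⁵ × 8.6 × (22410)² = 1.118 × 10⁻⁵ × 8.6 × 502,208,100 ≈ 48,286.3 × g
Your rotor: r = 147 mm = 14.7 cm
48,286.3 = 1.118 × 10⁻⁵ × 14.7 × N²
N² = 48,286.3 / (16.4346 × 10⁻⁵) = 293,808,794
N ≈ √293,808,794 ≈ 17,140.9

17140 RPM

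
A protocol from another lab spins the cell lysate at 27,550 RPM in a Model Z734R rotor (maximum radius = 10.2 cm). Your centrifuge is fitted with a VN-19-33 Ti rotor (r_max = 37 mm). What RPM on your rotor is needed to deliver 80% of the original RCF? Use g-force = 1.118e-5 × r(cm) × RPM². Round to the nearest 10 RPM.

≈ 40910 RPM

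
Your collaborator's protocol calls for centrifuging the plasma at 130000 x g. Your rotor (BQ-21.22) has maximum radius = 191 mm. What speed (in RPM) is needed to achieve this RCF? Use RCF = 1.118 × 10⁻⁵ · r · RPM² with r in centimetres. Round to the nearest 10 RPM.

r = 191 mm = 19.1 cm
130,000 = 1.118 × 10⁻⁵ × 19.1 × N²
N² = 130,000 / (21.3538 × 10⁻⁵) = 608,790,941
N ≈ √608,790,941 ≈ 24,673.7

N ≈ 24670 RPM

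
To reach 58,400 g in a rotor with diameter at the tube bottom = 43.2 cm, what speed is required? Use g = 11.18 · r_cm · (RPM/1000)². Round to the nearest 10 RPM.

N ≈ 15550 RPM

r = 43.2 / 2 = 21.6 cm
RCF = 11.18 × r × (N/1000)²
58,400 = 11.18 × 21.6 × (N/1000)²
(N/1000)² = 58,400 / 241.488 = 241.834
N = 1000 × √241.834 ≈ 15,551.0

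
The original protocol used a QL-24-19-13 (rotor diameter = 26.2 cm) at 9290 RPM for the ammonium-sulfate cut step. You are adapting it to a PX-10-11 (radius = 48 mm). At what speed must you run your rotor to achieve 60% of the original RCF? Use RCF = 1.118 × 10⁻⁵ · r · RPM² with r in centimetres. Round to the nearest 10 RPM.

Original rotor: r = 26.2 / 2 = 13.1 cm
RCF_original = 1.118 × 10⁻⁵ × 13.1 × (9290)² = 1.118 × 10⁻⁵ × 13.1 × 86,304,100 ≈ 12,639.9 × g
Target RCF = 0.6 × 12,639.9 ≈ 7,583.9 × g
Your rotor: r = 48 mm = 4.8 cm
7,583.9 = 1.118 × 10⁻⁵ × 4.8 × N²
N² = 7,583.9 / (5.3664 × 10⁻⁵) = 141,321,929
N ≈ √141,321,929 ≈ 11,887.9

≈ 11890 RPM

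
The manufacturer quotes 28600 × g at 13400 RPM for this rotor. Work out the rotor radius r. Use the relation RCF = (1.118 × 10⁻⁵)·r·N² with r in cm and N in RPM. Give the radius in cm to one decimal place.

RCF = 1.118 × 10⁻⁵ × r × N²
28600 = 1.118 × 10⁻⁵ × r × (13400)²
r = 28600 / (1.118 × 10⁻⁵ × 179,560,000) = 28600 / 2007.481 ≈ 14.247 cm

r ≈ 14.2 cm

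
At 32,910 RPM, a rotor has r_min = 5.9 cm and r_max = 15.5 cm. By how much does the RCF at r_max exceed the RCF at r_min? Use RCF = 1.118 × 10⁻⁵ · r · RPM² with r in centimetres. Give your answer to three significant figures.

RCF_max = 1.118 × 10⁻⁵ × 15.5 × (32910)² = 1.118 × 10⁻⁵ × 15.5 × 1,083,068,100 ≈ 187,684.9 × g
RCF_min = 1.118 × 10⁻⁵ × 5.9 × (32910)² = 1.118 × 10⁻⁵ × 5.9 × 1,083,068,100 ≈ 71,441.3 × g
ΔRCF = 187,684.9 − 71,441.3 = 116,243.6

116000 g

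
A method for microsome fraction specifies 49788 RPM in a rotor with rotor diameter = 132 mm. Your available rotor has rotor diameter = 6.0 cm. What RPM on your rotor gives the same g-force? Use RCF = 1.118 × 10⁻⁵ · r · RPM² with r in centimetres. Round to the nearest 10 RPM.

Original rotor: r = 132 mm / 2 = 66 mm = 6.6 cm
RCF_original = 1.118 × 10⁻⁵ × 6.6 × (49788)² = 1.118 × 10⁻⁵ × 6.6 × 2,478,844,944 ≈ 182,909 × g
Your rotor: r = 6.0 / 2 = 3 cm
182,909 = 1.118 × 10⁻⁵ × 3 × N²
N² = 182,909 / (3.354 × 10⁻⁵) = 5,453,458,557
N ≈ √5,453,458,557 ≈ 73,847.5

73850 RPM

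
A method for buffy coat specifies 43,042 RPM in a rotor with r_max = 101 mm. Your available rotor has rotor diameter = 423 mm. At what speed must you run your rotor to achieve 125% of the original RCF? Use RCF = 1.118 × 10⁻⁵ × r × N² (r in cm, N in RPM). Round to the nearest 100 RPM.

33300 RPM

Original rotor: r = 101 mm = 10.1 cm
RCF = 1.118 × 10⁻⁵ × r × N²
RCF_original = 1.118 × 10⁻⁵ × 10.1 × (43042)² = 1.118 × 10⁻⁵ × 10.1 × 1,852,613,764 ≈ 209,193.4 × g
Target RCF = 1.25 × 209,193.4 ≈ 261,491.8 × g
Your rotor: r = 423 mm / 2 = 211.5 mm = 21.15 cm
261,491.8 = 1.118 × 10⁻⁵ × 21.15 × N²
N² = 261,491.8 / (23.6457 × 10⁻⁵) = 1,105,874,641
N ≈ √1,105,874,641 ≈ 33,254.7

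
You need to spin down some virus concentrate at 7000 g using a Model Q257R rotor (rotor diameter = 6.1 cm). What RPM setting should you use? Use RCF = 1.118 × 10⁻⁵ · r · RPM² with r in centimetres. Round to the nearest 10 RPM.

r = 6.1 / 2 = 3.05 cm
7,000 = 1.118 × 10⁻⁵ × 3.05 × N²
N² = 7,000 / (3.4099 × 10⁻⁵) = 205,284,612
N ≈ √205,284,612 ≈ 14,327.8

≈ 14330 RPM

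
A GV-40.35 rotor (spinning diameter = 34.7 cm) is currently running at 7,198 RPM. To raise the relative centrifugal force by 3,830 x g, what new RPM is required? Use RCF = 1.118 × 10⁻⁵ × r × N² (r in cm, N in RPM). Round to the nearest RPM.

r = 34.7 / 2 = 17.35 cm
Current RCF = 1.118 × 10⁻⁵ × 17.35 × (7198)² = 1.118 × 10⁻⁵ × 17.35 × 51,811,204 ≈ 10,050 × g
Target RCF = 10,050 + 3,830 = 13,880 × g
N² = 13,880 / (19.3973 × 10⁻⁵) = 71,556,351
N ≈ √71,556,351 ≈ 8,459.1

≈ 8459 RPM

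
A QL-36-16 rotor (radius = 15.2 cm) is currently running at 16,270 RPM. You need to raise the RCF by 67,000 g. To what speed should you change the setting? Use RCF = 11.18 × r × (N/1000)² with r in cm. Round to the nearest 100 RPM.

Current RCF = 11.18 × 15.2 × (16.27)² = 11.18 × 15.2 × 264.7129 ≈ 44,984.3 × g
Target RCF = 44,984.3 + 67,000 = 111,984.3 × g
(N/1000)² = 111,984.3 / 169.936 = 658.9793
N = 1000 × √658.9793 ≈ 25,670.6

25700 RPM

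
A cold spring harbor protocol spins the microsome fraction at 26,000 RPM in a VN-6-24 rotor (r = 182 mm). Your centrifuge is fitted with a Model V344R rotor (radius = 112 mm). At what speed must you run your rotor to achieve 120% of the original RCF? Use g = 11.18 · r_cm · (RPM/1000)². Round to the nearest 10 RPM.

≈ 36310 RPM

Original rotor: r = 182 mm = 18.2 cm
RCF_original = 11.18 × 18.2 × (26)² = 11.18 × 18.2 × 676 ≈ 137,549.8 × g
Target RCF = 1.2 × 137,549.8 ≈ 165,059.8 × g
Your rotor: r = 112 mm = 11.2 cm
165,059.8 = 11.18 × 11.2 × (N/1000)²
(N/1000)² = 165,059.8 / 125.216 = 1318.201
N = 1000 × √1318.201 ≈ 36,307.0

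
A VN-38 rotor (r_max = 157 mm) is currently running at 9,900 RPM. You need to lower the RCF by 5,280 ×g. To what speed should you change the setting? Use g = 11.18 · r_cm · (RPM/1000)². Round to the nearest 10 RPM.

N₂ ≈ 8240 RPM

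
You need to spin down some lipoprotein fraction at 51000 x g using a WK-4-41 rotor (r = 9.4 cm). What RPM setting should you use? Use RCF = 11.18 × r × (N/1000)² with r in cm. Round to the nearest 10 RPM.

51,000 = 11.18 × 9.4 × (N/1000)²
(N/1000)² = 51,000 / 105.092 = 485.2891
N = 1000 × √485.2891 ≈ 22,029.3

N ≈ 22030 RPM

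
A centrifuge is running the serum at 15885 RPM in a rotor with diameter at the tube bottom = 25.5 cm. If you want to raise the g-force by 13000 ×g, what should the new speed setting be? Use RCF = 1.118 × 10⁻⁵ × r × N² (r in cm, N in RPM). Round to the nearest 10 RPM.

≈ 18530 RPM

r = 25.5 / 2 = 12.75 cm
Current RCF = 1.118 × 10⁻⁵ × 12.75 × (15885)² = 1.118 × 10⁻⁵ × 12.75 × 252,333,225 ≈ 35,968.8 × g
Target RCF = 35,968.8 + 13,000 = 48,968.8 × g
N² = 48,968.8 / (14.2545 × 10⁻⁵) = 343,532,218
N ≈ √343,532,218 ≈ 18,534.6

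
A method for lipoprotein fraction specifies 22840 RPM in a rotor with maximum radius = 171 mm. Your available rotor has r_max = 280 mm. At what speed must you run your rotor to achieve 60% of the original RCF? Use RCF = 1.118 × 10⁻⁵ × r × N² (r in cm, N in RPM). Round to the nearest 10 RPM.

≈ 13830 RPM

Original rotor: r = 171 mm = 17.1 cm
RCF_original = 1.118 × 10⁻⁵ × 17.1 × (22840)² = 1.118 × 10⁻⁵ × 17.1 × 521,665,600 ≈ 99,731 × g
Target RCF = 0.6 × 99,731 ≈ 59,838.6 × g
Your rotor: r = 280 mm = 28.0 cm
59,838.6 = 1.118 × 10⁻⁵ × 28 × N²
N² = 59,838.6 / (31.304 × 10⁻⁵) = 191,153,207
N ≈ √191,153,207 ≈ 13,825.8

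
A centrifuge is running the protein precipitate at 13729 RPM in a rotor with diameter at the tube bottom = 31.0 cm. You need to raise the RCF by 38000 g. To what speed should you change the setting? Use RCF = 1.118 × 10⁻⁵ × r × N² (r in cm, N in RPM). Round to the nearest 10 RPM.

r = 31.0 / 2 = 15.5 cm
Current RCF = 1.118 × 10⁻⁵ × 15.5 × (13729)² = 1.118 × 10⁻⁵ × 15.5 × 188,485,441 ≈ 32,662.6 × g
Target RCF = 32,662.6 + 38,000 = 70,662.6 × g
N² = 70,662.6 / (17.329 × 10⁻⁵) = 407,770,789
N ≈ √407,770,789 ≈ 20,193.3

20190 RPM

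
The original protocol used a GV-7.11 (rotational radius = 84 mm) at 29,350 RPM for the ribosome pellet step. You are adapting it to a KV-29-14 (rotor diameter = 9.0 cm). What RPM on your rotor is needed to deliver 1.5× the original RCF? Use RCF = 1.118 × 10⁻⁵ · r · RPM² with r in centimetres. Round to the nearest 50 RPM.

Original rotor: r = 84 mm = 8.4 cm
RCF = 1.118 × 10⁻⁵ × r × N²
RCF_original = 1.118 × 10⁻⁵ × 8.4 × (29350)² = 1.118 × 10⁻⁵ × 8.4 × 861,422,500 ≈ 80,897.9 × g
Target RCF = 1.5 × 80,897.9 ≈ 121,346.8 × g
Your rotor: r = 9.0 / 2 = 4.5 cm
121,346.8 = 1.118 × 10⁻⁵ × 4.5 × N²
N² = 121,346.8 / (5.031 × 10⁻⁵) = 2,411,981,713
N ≈ √2,411,981,713 ≈ 49,111.9

49100 RPM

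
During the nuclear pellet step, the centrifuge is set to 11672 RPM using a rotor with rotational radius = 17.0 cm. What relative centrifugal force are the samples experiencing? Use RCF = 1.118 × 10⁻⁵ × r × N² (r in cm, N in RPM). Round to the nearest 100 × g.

RCF = 1.118 × 10⁻⁵ × 17 × (11672)² = 1.118 × 10⁻⁵ × 17 × 136,235,584 ≈ 25,892.9 × g

≈ 25900 x g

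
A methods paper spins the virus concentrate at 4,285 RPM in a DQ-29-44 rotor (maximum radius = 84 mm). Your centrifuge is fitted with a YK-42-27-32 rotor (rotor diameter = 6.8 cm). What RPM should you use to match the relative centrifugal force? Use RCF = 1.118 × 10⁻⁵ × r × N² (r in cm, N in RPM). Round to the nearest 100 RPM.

≈ 6700 RPM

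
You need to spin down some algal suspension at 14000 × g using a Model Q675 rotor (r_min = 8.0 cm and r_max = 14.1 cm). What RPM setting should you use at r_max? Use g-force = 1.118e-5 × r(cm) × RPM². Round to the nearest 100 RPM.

≈ 9400 RPM

Use r_max = 14.1 cm.
RCF = 1.118 × 10⁻⁵ × r × N²
14,000 = 1.118 × 10⁻⁵ × 14.1 × N²
N² = 14,000 / (15.7638 × 10⁻⁵) = 88,811,073
N ≈ √88,811,073 ≈ 9,424.0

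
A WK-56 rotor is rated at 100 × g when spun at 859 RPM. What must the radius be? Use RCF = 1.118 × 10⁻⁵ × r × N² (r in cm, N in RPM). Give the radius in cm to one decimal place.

RCF = 1.118 × 10⁻⁵ × r × N²
100 = 1.118 × 10⁻⁵ × r × (859)²
r = 100 / (1.118 × 10⁻⁵ × 737,881) = 100 / 8.24951 ≈ 12.122 cm

12.1 cm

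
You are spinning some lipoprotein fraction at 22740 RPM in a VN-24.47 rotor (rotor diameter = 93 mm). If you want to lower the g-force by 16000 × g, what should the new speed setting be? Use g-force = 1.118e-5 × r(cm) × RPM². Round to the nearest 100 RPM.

r = 93 mm / 2 = 46.5 mm = 4.65 cm
Current RCF = 1.118 × 10⁻⁵ × 4.65 × (22740)² = 1.118 × 10⁻⁵ × 4.65 × 517,107,600 ≈ 26,882.9 × g
Target RCF = 26,882.9 − 16,000 = 10,882.9 × g
N² = 10,882.9 / (5.1987 × 10⁻⁵) = 209,338,873
N ≈ √209,338,873 ≈ 14,468.5

N₂ ≈ 14500 RPM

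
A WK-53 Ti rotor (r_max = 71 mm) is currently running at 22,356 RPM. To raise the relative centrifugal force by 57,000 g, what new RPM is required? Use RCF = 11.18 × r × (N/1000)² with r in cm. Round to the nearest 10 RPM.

N₂ ≈ 34900 RPM

r = 71 mm = 7.1 cm
Current RCF = 11.18 × 7.1 × (22.356)² = 11.18 × 7.1 × 499.790736 ≈ 39,672.4 × g
Target RCF = 39,672.4 + 57,000 = 96,672.4 × g
(N/1000)² = 96,672.4 / 79.378 = 1217.874
N = 1000 × √1217.874 ≈ 34,898.1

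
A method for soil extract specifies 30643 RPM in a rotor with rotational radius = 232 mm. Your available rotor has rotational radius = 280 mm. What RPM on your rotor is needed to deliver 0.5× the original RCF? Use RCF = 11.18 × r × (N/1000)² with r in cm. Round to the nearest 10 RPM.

Original rotor: r = 232 mm = 23.2 cm
RCF_original = 11.18 × 23.2 × (30.643)² = 11.18 × 23.2 × 938.993449 ≈ 243,552.4 × g
Target RCF = 0.5 × 243,552.4 ≈ 121,776.2 × g
Your rotor: r = 280 mm = 28.0 cm
121,776.2 = 11.18 × 28 × (N/1000)²
(N/1000)² = 121,776.2 / 313.04 = 389.0116
N = 1000 × √389.0116 ≈ 19,723.4

19720 RPM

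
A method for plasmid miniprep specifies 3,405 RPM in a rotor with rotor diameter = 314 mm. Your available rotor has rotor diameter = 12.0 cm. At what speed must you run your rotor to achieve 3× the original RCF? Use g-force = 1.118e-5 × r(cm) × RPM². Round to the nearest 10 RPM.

≈ 9540 RPM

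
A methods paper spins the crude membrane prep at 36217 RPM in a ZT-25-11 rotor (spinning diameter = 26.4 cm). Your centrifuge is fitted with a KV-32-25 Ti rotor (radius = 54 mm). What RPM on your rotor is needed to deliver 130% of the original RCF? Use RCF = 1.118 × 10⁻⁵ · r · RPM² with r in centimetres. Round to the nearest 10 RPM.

64560 RPM

Original rotor: r = 26.4 / 2 = 13.2 cm
RCF_original = 1.118 × 10⁻⁵ × 13.2 × (36217)² = 1.118 × 10⁻⁵ × 13.2 × 1,311,671,089 ≈ 193,571.2 × g
Target RCF = 1.3 × 193,571.2 ≈ 251,642.6 × g
Your rotor: r = 54 mm = 5.4 cm
251,642.6 = 1.118 × 10⁻⁵ × 5.4 × N²
N² = 251,642.6 / (6.0372 × 10⁻⁵) = 4,168,200,490
N ≈ √4,168,200,490 ≈ 64,561.6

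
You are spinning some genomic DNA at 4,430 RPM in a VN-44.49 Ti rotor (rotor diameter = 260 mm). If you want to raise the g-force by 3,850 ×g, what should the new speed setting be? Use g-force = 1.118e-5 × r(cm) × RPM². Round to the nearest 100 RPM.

6800 RPM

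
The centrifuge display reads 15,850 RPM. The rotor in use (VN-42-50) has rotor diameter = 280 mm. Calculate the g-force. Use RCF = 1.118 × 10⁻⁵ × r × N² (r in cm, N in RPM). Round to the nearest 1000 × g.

≈ 39000 ×g

r = 280 mm / 2 = 140 mm = 14 cm
RCF = 1.118 × 10⁻⁵ × 14 × (15850)² = 1.118 × 10⁻⁵ × 14 × 251,222,500 ≈ 39,321.3 × g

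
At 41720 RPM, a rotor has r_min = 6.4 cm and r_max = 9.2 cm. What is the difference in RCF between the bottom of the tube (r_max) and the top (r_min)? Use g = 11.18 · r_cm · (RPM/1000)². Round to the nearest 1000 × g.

≈ 54000 ×g

ΔRCF = 11.18 × (r_max − r_min) × (N/1000)² = 11.18 × 2.8 × 1,740.5584 ≈ 54,486.4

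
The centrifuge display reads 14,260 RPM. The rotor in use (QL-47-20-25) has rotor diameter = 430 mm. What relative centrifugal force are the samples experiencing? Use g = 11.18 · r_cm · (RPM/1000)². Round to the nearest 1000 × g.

r = 430 mm / 2 = 215 mm = 21.5 cm
RCF = 11.18 × 21.5 × (14.26)² = 11.18 × 21.5 × 203.3476 ≈ 48,878.7 × g

49000 × g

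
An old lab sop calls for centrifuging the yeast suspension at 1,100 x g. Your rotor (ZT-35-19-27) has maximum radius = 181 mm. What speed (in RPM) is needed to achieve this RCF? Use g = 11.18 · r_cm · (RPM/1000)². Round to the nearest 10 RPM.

≈ 2330 RPM

r = 181 mm = 18.1 cm
RCF = 11.18 × r × (N/1000)²
1,100 = 11.18 × 18.1 × (N/1000)²
(N/1000)² = 1,100 / 202.358 = 5.435911
N = 1000 × √5.435911 ≈ 2,331.5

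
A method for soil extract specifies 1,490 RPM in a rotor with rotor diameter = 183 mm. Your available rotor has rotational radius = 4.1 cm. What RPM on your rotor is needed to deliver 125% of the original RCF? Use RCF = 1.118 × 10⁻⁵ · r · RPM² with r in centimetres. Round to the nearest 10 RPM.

Original rotor: r = 183 mm / 2 = 91.5 mm = 9.15 cm
RCF_original = 1.118 × 10⁻⁵ × 9.15 × (1490)² = 1.118 × 10⁻⁵ × 9.15 × 2,220,100 ≈ 227.1 × g
Target RCF = 1.25 × 227.1 ≈ 283.9 × g
283.9 = 1.118 × 10⁻⁵ × 4.1 × N²
N² = 283.9 / (4.5838 × 10⁻⁵) = 6,193,551
N ≈ √6,193,551 ≈ 2,488.7

2490 RPM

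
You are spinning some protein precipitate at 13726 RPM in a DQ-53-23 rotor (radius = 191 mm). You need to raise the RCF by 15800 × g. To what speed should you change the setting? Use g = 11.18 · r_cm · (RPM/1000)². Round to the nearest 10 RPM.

N₂ ≈ 16200 RPM

r = 191 mm = 19.1 cm
Current RCF = 11.18 × 19.1 × (13.726)² = 11.18 × 19.1 × 188.403076 ≈ 40,231.2 × g
Target RCF = 40,231.2 + 15,800 = 56,031.2 × g
(N/1000)² = 56,031.2 / 213.538 = 262.3945
N = 1000 × √262.3945 ≈ 16,198.6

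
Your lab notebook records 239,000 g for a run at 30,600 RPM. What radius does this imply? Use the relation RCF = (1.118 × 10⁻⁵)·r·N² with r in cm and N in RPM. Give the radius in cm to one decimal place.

22.8 cm

RCF = 1.118 × 10⁻⁵ × r × N²
239000 = 1.118 × 10⁻⁵ × r × (30600)²
r = 239000 / (1.118 × 10⁻⁵ × 936,360,000) = 239000 / 10468.5 ≈ 22.830 cm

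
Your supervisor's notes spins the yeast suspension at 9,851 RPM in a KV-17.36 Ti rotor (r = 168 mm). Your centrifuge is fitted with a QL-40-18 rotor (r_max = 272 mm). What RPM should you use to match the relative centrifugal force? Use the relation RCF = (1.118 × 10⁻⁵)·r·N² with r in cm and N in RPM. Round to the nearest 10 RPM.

Original rotor: r = 168 mm = 16.8 cm
RCF_original = 1.118 × 10⁻⁵ × 16.8 × (9851)² = 1.118 × 10⁻⁵ × 16.8 × 97,042,201 ≈ 18,226.9 × g
Your rotor: r = 272 mm = 27.2 cm
18,226.9 = 1.118 × 10⁻⁵ × 27.2 × N²
N² = 18,226.9 / (30.4096 × 10⁻⁵) = 59,937,980
N ≈ √59,937,980 ≈ 7,742.0

≈ 7740 RPM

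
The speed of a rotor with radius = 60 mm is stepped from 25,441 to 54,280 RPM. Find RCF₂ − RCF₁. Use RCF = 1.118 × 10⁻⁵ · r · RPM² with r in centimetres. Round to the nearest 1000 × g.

r = 60 mm = 6.0 cm
RCF₁ = 1.118 × 10⁻⁵ × 6 × (25441)² = 1.118 × 10⁻⁵ × 6 × 647,244,481 ≈ 43,417.2 × g
RCF₂ = 1.118 × 10⁻⁵ × 6 × (54280)² = 1.118 × 10⁻⁵ × 6 × 2,946,318,400 ≈ 197,639 × g
Increase = 197,639 − 43,417.2 = 154,221.8

≈ 154000 ×g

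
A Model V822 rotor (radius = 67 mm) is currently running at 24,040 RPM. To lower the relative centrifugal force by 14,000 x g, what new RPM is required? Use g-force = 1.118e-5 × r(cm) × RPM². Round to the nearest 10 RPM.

≈ 19770 RPM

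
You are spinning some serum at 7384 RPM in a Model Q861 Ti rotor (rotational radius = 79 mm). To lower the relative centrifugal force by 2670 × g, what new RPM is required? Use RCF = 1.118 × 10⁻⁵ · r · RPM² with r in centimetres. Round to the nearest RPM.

4929 RPM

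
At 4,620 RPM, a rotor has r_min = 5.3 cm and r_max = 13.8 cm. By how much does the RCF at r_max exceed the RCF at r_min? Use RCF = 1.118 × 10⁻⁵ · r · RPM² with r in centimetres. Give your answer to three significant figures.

2030 ×g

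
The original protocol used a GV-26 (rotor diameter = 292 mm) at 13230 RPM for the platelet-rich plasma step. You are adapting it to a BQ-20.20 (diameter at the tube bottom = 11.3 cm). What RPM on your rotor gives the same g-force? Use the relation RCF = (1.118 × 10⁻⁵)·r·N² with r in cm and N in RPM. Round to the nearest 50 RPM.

≈ 21250 RPM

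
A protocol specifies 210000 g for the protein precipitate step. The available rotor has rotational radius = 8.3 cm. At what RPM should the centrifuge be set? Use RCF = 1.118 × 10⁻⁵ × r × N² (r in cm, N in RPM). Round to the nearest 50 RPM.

N ≈ 47550 RPM

210,000 = 1.118 × 10⁻⁵ × 8.3 × N²
N² = 210,000 / (9.2794 × 10⁻⁵) = 2,263,077,354
N ≈ √2,263,077,354 ≈ 47,571.8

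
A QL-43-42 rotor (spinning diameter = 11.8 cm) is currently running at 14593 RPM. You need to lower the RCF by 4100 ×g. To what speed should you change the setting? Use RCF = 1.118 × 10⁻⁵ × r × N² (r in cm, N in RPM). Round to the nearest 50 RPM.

r = 11.8 / 2 = 5.9 cm
Current RCF = 1.118 × 10⁻⁵ × 5.9 × (14593)² = 1.118 × 10⁻⁵ × 5.9 × 212,955,649 ≈ 14,047 × g
Target RCF = 14,047 − 4,100 = 9,947 × g
N² = 9,947 / (6.5962 × 10⁻⁵) = 150,798,945
N ≈ √150,798,945 ≈ 12,280.0

≈ 12300 RPM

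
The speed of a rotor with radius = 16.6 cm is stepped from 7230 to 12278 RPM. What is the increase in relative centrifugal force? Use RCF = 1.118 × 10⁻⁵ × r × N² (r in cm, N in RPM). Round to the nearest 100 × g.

RCF₁ = 1.118 × 10⁻⁵ × 16.6 × (7230)² = 1.118 × 10⁻⁵ × 16.6 × 52,272,900 ≈ 9,701.2 × g
RCF₂ = 1.118 × 10⁻⁵ × 16.6 × (12278)² = 1.118 × 10⁻⁵ × 16.6 × 150,749,284 ≈ 27,977.3 × g
Increase = 27,977.3 − 9,701.2 = 18,276.1

18300 x g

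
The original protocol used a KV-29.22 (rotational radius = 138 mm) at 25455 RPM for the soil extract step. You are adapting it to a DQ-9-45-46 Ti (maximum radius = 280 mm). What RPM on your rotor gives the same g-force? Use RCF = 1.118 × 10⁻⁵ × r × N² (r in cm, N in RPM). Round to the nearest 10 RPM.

Original rotor: r = 138 mm = 13.8 cm
RCF = 1.118 × 10⁻⁵ × r × N²
RCF_original = 1.118 × 10⁻⁵ × 13.8 × (25455)² = 1.118 × 10⁻⁵ × 13.8 × 647,957,025 ≈ 99,969.4 × g
Your rotor: r = 280 mm = 28.0 cm
99,969.4 = 1.118 × 10⁻⁵ × 28 × N²
N² = 99,969.4 / (31.304 × 10⁻⁵) = 319,350,243
N ≈ √319,350,243 ≈ 17,870.4

17870 RPM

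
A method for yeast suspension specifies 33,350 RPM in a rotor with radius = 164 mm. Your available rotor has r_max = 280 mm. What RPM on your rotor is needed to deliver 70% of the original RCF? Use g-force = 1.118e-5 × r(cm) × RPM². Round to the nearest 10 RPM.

21350 RPM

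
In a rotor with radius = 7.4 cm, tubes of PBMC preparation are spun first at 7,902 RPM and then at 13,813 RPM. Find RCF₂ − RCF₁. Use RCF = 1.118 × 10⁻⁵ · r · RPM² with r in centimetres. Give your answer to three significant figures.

10600 ×g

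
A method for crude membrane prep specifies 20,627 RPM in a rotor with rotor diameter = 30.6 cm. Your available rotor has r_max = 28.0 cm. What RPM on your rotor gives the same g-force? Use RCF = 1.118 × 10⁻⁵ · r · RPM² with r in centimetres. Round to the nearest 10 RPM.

15250 RPM

Original rotor: r = 30.6 / 2 = 15.3 cm
RCF = 1.118 × 10⁻⁵ × r × N²
RCF_original = 1.118 × 10⁻⁵ × 15.3 × (20627)² = 1.118 × 10⁻⁵ × 15.3 × 425,473,129 ≈ 72,778.9 × g
72,778.9 = 1.118 × 10⁻⁵ × 28 × N²
N² = 72,778.9 / (31.304 × 10⁻⁵) = 232,490,736
N ≈ √232,490,736 ≈ 15,247.6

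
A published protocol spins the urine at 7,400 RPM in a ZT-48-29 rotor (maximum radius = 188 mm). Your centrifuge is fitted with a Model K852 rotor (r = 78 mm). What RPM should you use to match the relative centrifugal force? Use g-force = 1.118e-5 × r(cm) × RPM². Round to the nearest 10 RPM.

≈ 11490 RPM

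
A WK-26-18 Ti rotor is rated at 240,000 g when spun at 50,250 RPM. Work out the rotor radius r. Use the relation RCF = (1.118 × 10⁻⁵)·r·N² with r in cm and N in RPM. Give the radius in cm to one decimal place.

8.5 cm

240000 = 1.118 × 10⁻⁵ × r × (50250)²
r = 240000 / (1.118 × 10⁻⁵ × 2,525,062,500) = 240000 / 28230.2 ≈ 8.502 cm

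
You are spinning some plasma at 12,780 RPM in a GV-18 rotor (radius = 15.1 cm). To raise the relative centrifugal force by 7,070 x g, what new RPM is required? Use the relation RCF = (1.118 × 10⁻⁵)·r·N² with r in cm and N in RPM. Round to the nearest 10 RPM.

N₂ ≈ 14330 RPM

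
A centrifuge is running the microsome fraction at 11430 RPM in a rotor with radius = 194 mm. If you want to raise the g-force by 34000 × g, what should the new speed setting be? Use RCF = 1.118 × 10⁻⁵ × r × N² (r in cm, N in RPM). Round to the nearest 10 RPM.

r = 194 mm = 19.4 cm
Current RCF = 1.118 × 10⁻⁵ × 19.4 × (11430)² = 1.118 × 10⁻⁵ × 19.4 × 130,644,900 ≈ 28,335.8 × g
Target RCF = 28,335.8 + 34,000 = 62,335.8 × g
N² = 62,335.8 / (21.6892 × 10⁻⁵) = 287,404,791
N ≈ √287,404,791 ≈ 16,953.0

≈ 16950 RPM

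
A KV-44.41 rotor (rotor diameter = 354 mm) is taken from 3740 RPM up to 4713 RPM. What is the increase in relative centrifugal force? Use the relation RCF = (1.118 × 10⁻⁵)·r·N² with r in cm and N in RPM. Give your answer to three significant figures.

1630 x g

r = 354 mm / 2 = 177 mm = 17.7 cm
RCF₁ = 1.118 × 10⁻⁵ × 17.7 × (3740)² = 1.118 × 10⁻⁵ × 17.7 × 13,987,600 ≈ 2,768 × g
RCF₂ = 1.118 × 10⁻⁵ × 17.7 × (4713)² = 1.118 × 10⁻⁵ × 17.7 × 22,212,369 ≈ 4,395.5 × g
Increase = 4,395.5 − 2,768 = 1,627.5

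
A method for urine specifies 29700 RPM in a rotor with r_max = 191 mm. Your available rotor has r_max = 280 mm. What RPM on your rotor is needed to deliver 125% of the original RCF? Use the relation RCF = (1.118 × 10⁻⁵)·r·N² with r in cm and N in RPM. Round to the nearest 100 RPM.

Original rotor: r = 191 mm = 19.1 cm
RCF_original = 1.118 × 10⁻⁵ × 19.1 × (29700)² = 1.118 × 10⁻⁵ × 19.1 × 882,090,000 ≈ 188,359.7 × g
Target RCF = 1.25 × 188,359.7 ≈ 235,449.6 × g
Your rotor: r = 280 mm = 28.0 cm
235,449.6 = 1.118 × 10⁻⁵ × 28 × N²
N² = 235,449.6 / (31.304 × 10⁻⁵) = 752,139,024
N ≈ √752,139,024 ≈ 27,425.2

27400 RPM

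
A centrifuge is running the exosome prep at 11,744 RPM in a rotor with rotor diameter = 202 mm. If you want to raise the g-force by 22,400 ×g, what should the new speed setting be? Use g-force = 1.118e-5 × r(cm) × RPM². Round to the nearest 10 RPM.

≈ 18340 RPM

r = 202 mm / 2 = 101 mm = 10.1 cm
Current RCF = 1.118 × 10⁻⁵ × 10.1 × (11744)² = 1.118 × 10⁻⁵ × 10.1 × 137,921,536 ≈ 15,573.8 × g
Target RCF = 15,573.8 + 22,400 = 37,973.8 × g
N² = 37,973.8 / (11.2918 × 10⁻⁵) = 336,295,365
N ≈ √336,295,365 ≈ 18,338.4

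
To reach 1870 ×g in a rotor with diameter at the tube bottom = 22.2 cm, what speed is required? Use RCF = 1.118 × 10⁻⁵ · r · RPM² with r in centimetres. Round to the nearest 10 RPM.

N ≈ 3880 RPM

r = 22.2 / 2 = 11.1 cm
RCF = 1.118 × 10⁻⁵ × r × N²
1,870 = 1.118 × 10⁻⁵ × 11.1 × N²
N² = 1,870 / (12.4098 × 10⁻⁵) = 15,068,736
N ≈ √15,068,736 ≈ 3,881.8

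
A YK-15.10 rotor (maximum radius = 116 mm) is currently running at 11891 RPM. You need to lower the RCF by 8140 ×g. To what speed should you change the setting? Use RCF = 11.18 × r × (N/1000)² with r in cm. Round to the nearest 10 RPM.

r = 116 mm = 11.6 cm
Current RCF = 11.18 × 11.6 × (11.891)² = 11.18 × 11.6 × 141.395881 ≈ 18,337.3 × g
Target RCF = 18,337.3 − 8,140 = 10,197.3 × g
(N/1000)² = 10,197.3 / 129.688 = 78.62948
N = 1000 × √78.62948 ≈ 8,867.3

N₂ ≈ 8870 RPM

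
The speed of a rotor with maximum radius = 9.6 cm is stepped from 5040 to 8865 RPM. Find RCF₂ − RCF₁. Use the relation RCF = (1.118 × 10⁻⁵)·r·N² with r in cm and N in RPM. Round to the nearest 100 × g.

RCF₁ = 1.118 × 10⁻⁵ × 9.6 × (5040)² = 1.118 × 10⁻⁵ × 9.6 × 25,401,600 ≈ 2,726.3 × g
RCF₂ = 1.118 × 10⁻⁵ × 9.6 × (8865)² = 1.118 × 10⁻⁵ × 9.6 × 78,588,225 ≈ 8,434.7 × g
Increase = 8,434.7 − 2,726.3 = 5,708.4

≈ 5700 ×g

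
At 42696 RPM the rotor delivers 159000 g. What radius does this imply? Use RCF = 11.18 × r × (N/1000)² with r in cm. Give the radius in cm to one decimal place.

7.8 cm

RCF = 11.18 × r × (N/1000)²
159000 = 11.18 × r × (42.696)²
r = 159000 / (11.18 × 1822.948416) = 159000 / 20380.56 ≈ 7.802 cm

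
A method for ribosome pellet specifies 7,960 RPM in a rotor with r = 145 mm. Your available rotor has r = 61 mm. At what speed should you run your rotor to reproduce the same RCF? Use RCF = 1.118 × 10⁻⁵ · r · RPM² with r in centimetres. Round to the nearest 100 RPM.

≈ 12300 RPM

Original rotor: r = 145 mm = 14.5 cm
RCF_original = 1.118 × 10⁻⁵ × 14.5 × (7960)² = 1.118 × 10⁻⁵ × 14.5 × 63,361,600 ≈ 10,271.5 × g
Your rotor: r = 61 mm = 6.1 cm
10,271.5 = 1.118 × 10⁻⁵ × 6.1 × N²
N² = 10,271.5 / (6.8198 × 10⁻⁵) = 150,612,921
N ≈ √150,612,921 ≈ 12,272.4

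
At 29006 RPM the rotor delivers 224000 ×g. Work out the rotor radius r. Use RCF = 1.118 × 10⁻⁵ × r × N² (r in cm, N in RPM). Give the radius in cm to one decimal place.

224000 = 1.118 × 10⁻⁵ × r × (29006)²
r = 224000 / (1.118 × 10⁻⁵ × 841,348,036) = 224000 / 9406.271 ≈ 23.814 cm

23.8 cm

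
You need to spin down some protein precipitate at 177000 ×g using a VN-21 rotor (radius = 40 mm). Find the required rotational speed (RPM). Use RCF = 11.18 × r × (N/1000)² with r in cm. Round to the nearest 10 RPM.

62910 RPM

r = 40 mm = 4.0 cm
RCF = 11.18 × r × (N/1000)²
177,000 = 11.18 × 4 × (N/1000)²
(N/1000)² = 177,000 / 44.72 = 3957.961
N = 1000 × √3957.961 ≈ 62,912.3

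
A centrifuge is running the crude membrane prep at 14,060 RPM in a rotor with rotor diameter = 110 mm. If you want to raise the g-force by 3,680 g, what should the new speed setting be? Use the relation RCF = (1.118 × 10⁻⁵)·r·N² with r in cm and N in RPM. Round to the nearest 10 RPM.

16050 RPM

r = 110 mm / 2 = 55 mm = 5.5 cm
Current RCF = 1.118 × 10⁻⁵ × 5.5 × (14060)² = 1.118 × 10⁻⁵ × 5.5 × 197,683,600 ≈ 12,155.6 × g
Target RCF = 12,155.6 + 3,680 = 15,835.6 × g
N² = 15,835.6 / (6.149 × 10⁻⁵) = 257,531,306
N ≈ √257,531,306 ≈ 16,047.8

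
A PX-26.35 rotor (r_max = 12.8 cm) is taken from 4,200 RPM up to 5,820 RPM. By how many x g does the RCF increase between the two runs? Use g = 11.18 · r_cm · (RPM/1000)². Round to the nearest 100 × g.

RCF₁ = 11.18 × 12.8 × (4.2)² = 11.18 × 12.8 × 17.64 ≈ 2,524.4 × g
RCF₂ = 11.18 × 12.8 × (5.82)² = 11.18 × 12.8 × 33.8724 ≈ 4,847.3 × g
Increase = 4,847.3 − 2,524.4 = 2,322.9

2300 x g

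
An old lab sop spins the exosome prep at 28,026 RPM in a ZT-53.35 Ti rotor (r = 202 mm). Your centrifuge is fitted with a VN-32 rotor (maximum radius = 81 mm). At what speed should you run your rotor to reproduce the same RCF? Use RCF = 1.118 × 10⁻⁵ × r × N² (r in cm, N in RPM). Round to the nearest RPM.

≈ 44258 RPM

Original rotor: r = 202 mm = 20.2 cm
RCF = 1.118 × 10⁻⁵ × r × N²
RCF_original = 1.118 × 10⁻⁵ × 20.2 × (28026)² = 1.118 × 10⁻⁵ × 20.2 × 785,456,676 ≈ 177,384.4 × g
Your rotor: r = 81 mm = 8.1 cm
177,384.4 = 1.118 × 10⁻⁵ × 8.1 × N²
N² = 177,384.4 / (9.0558 × 10⁻⁵) = 1,958,793,260
N ≈ √1,958,793,260 ≈ 44,258.3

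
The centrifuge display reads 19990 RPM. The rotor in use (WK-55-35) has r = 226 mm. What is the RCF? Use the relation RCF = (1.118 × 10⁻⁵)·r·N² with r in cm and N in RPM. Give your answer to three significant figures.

r = 226 mm = 22.6 cm
RCF = 1.118 × 10⁻⁵ × 22.6 × (19990)² = 1.118 × 10⁻⁵ × 22.6 × 399,600,100 ≈ 100,966.2 × g

≈ 101000 g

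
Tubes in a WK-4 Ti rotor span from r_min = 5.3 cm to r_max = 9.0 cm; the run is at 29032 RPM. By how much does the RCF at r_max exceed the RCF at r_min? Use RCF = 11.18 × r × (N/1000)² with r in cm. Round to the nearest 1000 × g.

RCF_max = 11.18 × 9 × (29.032)² = 11.18 × 9 × 842.857024 ≈ 84,808.3 × g
RCF_min = 11.18 × 5.3 × (29.032)² = 11.18 × 5.3 × 842.857024 ≈ 49,942.7 × g
ΔRCF = 84,808.3 − 49,942.7 = 34,865.6

ΔRCF ≈ 35000 × g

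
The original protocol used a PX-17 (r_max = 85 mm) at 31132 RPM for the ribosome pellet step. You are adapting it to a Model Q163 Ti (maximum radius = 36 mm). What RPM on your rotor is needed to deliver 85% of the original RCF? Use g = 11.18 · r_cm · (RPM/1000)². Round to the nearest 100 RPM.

44100 RPM

Original rotor: r = 85 mm = 8.5 cm
RCF = 11.18 × r × (N/1000)²
RCF_original = 11.18 × 8.5 × (31.132)² = 11.18 × 8.5 × 969.201424 ≈ 92,103.2 × g
Target RCF = 0.85 × 92,103.2 ≈ 78,287.7 × g
Your rotor: r = 36 mm = 3.6 cm
78,287.7 = 11.18 × 3.6 × (N/1000)²
(N/1000)² = 78,287.7 / 40.248 = 1945.133
N = 1000 × √1945.133 ≈ 44,103.7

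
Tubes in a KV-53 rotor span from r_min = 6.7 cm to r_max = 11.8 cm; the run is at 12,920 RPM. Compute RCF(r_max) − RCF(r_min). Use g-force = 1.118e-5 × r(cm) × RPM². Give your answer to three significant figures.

9520 ×g

RCF_max = 1.118 × 10⁻⁵ × 11.8 × (12920)² = 1.118 × 10⁻⁵ × 11.8 × 166,926,400 ≈ 22,021.6 × g
RCF_min = 1.118 × 10⁻⁵ × 6.7 × (12920)² = 1.118 × 10⁻⁵ × 6.7 × 166,926,400 ≈ 12,503.8 × g
ΔRCF = 22,021.6 − 12,503.8 = 9,517.8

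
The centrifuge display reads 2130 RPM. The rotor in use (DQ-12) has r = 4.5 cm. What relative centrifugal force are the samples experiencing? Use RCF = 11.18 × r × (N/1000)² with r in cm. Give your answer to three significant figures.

RCF = 11.18 × r × (N/1000)²
RCF = 11.18 × 4.5 × (2.13)² = 11.18 × 4.5 × 4.5369 ≈ 228.3 × g

RCF ≈ 228 x g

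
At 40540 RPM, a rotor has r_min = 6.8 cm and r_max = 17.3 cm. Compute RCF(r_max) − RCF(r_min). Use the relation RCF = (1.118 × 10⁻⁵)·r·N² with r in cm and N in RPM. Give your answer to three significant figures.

ΔRCF ≈ 193000 × g

RCF_max = 1.118 × 10⁻⁵ × 17.3 × (40540)² = 1.118 × 10⁻⁵ × 17.3 × 1,643,491,600 ≈ 317,874.3 × g
RCF_min = 1.118 × 10⁻⁵ × 6.8 × (40540)² = 1.118 × 10⁻⁵ × 6.8 × 1,643,491,600 ≈ 124,944.8 × g
ΔRCF = 317,874.3 − 124,944.8 = 192,929.5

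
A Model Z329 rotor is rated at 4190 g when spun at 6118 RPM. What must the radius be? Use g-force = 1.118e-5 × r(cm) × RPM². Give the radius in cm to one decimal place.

≈ 10.0 cm

RCF = 1.118 × 10⁻⁵ × r × N²
4190 = 1.118 × 10⁻⁵ × r × (6118)²
r = 4190 / (1.118 × 10⁻⁵ × 37,429,924) = 4190 / 418.4666 ≈ 10.013 cm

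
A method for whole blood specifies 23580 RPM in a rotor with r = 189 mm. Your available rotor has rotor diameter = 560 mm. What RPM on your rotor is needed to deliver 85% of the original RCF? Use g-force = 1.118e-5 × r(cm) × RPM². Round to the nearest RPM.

≈ 17861 RPM

Original rotor: r = 189 mm = 18.9 cm
RCF_original = 1.118 × 10⁻⁵ × 18.9 × (23580)² = 1.118 × 10⁻⁵ × 18.9 × 556,016,400 ≈ 117,487.4 × g
Target RCF = 0.85 × 117,487.4 ≈ 99,864.3 × g
Your rotor: r = 560 mm / 2 = 280 mm = 28 cm
99,864.3 = 1.118 × 10⁻⁵ × 28 × N²
N² = 99,864.3 / (31.304 × 10⁻⁵) = 319,014,503
N ≈ √319,014,503 ≈ 17,861.0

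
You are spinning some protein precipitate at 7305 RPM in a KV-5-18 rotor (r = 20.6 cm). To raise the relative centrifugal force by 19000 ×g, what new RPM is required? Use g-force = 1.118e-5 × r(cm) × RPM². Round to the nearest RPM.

N₂ ≈ 11656 RPM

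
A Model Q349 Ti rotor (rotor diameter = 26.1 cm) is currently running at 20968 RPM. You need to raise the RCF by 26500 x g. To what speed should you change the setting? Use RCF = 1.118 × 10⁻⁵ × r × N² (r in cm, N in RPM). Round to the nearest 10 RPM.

r = 26.1 / 2 = 13.05 cm
Current RCF = 1.118 × 10⁻⁵ × 13.05 × (20968)² = 1.118 × 10⁻⁵ × 13.05 × 439,657,024 ≈ 64,145.5 × g
Target RCF = 64,145.5 + 26,500 = 90,645.5 × g
N² = 90,645.5 / (14.5899 × 10⁻⁵) = 621,289,385
N ≈ √621,289,385 ≈ 24,925.7

≈ 24930 RPM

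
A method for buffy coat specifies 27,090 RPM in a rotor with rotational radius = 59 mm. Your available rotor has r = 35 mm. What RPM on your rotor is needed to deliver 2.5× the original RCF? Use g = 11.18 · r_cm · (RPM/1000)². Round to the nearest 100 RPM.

≈ 55600 RPM

Original rotor: r = 59 mm = 5.9 cm
RCF_original = 11.18 × 5.9 × (27.09)² = 11.18 × 5.9 × 733.8681 ≈ 48,407.4 × g
Target RCF = 2.5 × 48,407.4 ≈ 121,018.5 × g
Your rotor: r = 35 mm = 3.5 cm
121,018.5 = 11.18 × 3.5 × (N/1000)²
(N/1000)² = 121,018.5 / 39.13 = 3092.729
N = 1000 × √3092.729 ≈ 55,612.3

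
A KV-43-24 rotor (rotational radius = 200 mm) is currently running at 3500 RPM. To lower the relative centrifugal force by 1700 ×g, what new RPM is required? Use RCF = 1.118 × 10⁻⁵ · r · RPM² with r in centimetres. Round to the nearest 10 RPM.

≈ 2160 RPM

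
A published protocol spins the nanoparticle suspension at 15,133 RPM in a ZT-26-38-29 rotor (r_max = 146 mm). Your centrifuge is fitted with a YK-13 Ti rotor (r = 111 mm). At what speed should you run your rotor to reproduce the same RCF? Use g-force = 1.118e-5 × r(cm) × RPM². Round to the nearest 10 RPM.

≈ 17360 RPM

Original rotor: r = 146 mm = 14.6 cm
RCF = 1.118 × 10⁻⁵ × r × N²
RCF_original = 1.118 × 10⁻⁵ × 14.6 × (15133)² = 1.118 × 10⁻⁵ × 14.6 × 229,007,689 ≈ 37,380.5 × g
Your rotor: r = 111 mm = 11.1 cm
37,380.5 = 1.118 × 10⁻⁵ × 11.1 × N²
N² = 37,380.5 / (12.4098 × 10⁻⁵) = 301,217,586
N ≈ √301,217,586 ≈ 17,355.6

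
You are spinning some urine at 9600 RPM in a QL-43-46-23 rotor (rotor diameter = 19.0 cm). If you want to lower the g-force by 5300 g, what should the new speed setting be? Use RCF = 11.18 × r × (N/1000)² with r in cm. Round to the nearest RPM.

r = 19.0 / 2 = 9.5 cm
Current RCF = 11.18 × 9.5 × (9.6)² = 11.18 × 9.5 × 92.16 ≈ 9,788.3 × g
Target RCF = 9,788.3 − 5,300 = 4,488.3 × g
(N/1000)² = 4,488.3 / 106.21 = 42.25873
N = 1000 × √42.25873 ≈ 6,500.7

N₂ ≈ 6501 RPM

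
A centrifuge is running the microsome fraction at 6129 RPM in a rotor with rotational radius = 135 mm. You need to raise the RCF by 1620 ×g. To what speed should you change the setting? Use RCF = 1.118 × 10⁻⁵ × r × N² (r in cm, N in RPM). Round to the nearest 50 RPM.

≈ 6950 RPM

r = 135 mm = 13.5 cm
Current RCF = 1.118 × 10⁻⁵ × 13.5 × (6129)² = 1.118 × 10⁻⁵ × 13.5 × 37,564,641 ≈ 5,669.6 × g
Target RCF = 5,669.6 + 1,620 = 7,289.6 × g
N² = 7,289.6 / (15.093 × 10⁻⁵) = 48,297,886
N ≈ √48,297,886 ≈ 6,949.7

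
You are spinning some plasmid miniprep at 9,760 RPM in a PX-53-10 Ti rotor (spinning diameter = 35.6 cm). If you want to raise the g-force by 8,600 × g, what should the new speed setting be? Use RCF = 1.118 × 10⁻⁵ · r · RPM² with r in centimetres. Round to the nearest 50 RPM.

N₂ ≈ 11750 RPM

r = 35.6 / 2 = 17.8 cm
Current RCF = 1.118 × 10⁻⁵ × 17.8 × (9760)² = 1.118 × 10⁻⁵ × 17.8 × 95,257,600 ≈ 18,956.6 × g
Target RCF = 18,956.6 + 8,600 = 27,556.6 × g
N² = 27,556.6 / (19.9004 × 10⁻⁵) = 138,472,594
N ≈ √138,472,594 ≈ 11,767.4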